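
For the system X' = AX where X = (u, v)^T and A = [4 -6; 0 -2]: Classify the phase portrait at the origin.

saddle

A = [[4,-6],[0,-2]]; det(A-λI) = λ^2 - 2λ - 8.
λ = 4, -2: opposite signs.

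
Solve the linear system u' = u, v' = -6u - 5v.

u(t) = -C_2e^(t), v(t) = -C_1e^(-5t) + C_2e^(t)

Coefficient matrix A = [[1, 0], [-6, -5]].
Characteristic polynomial det(A - λI) = λ^2 + 4λ - 5 = 0.
Eigenvalues λ = -5, 1.
For λ=-5: (A-λI) row 1 is [6, 0], so an eigenvector is (0, -1).
For λ=1: (A-λI) row 2 is [-6, -6], so an eigenvector is (-1, 1).
General solution: C_1e^(-5t)(0,-1) + C_2e^(t)(-1,1).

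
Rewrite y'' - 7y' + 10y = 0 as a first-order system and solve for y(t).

Let x_1 = y, x_2 = y'. Then x_1' = x_2 and x_2' = -10x_1 + 7x_2.
A = [[0,1],[-10,7]]; det(A-λI) = λ^2 - 7λ + 10.
Eigenvalues λ = 2, 5 with eigenvectors (1,2), (1,5).

y(t) = K_1e^(2t) + K_2e^(5t)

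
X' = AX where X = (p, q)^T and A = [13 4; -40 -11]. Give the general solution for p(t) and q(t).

p(t) = C_1e^(t)sin(4t) - C_2e^(t)cos(4t), q(t) = -3C_1e^(t)sin(4t) + C_1e^(t)cos(4t) + C_2e^(t)sin(4t) + 3C_2e^(t)cos(4t)

Coefficient matrix A = [[13, 4], [-40, -11]].
Characteristic polynomial det(A - λI) = λ^2 - 2λ + 17 = 0.
Eigenvalues λ = 1 ± 4i (complex conjugate pair).
For λ=1+4i: an eigenvector is (0,1) - i(1,-3) = (0 - i, 1 + 3i).
A real fundamental pair from Re and Im of e^((1+4i)t)v: X_1 = e^(t)(cos(4t)·(0,1) + sin(4t)·(1,-3)), X_2 = e^(t)(sin(4t)·(0,1) - cos(4t)·(1,-3)).
General solution: C_1X_1 + C_2X_2.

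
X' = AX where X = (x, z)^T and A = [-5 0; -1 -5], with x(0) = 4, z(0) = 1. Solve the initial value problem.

Coefficient matrix A = [[-5, 0], [-1, -5]].
Characteristic polynomial det(A - λI) = λ^2 + 10λ + 25 = 0.
Single eigenvalue λ = -5 with algebraic multiplicity 2.
Eigenvector v = (0,1); generalized eigenvector w with (A-λI)w=v is (-1,-1).
General solution: e^(-5t)[K_1·v + K_2·(t·v + w)].
Applying x(0)=4, z(0)=1 gives K_1=-3, K_2=-4.

x(t) = 4e^(-5t), z(t) = -4te^(-5t) + e^(-5t)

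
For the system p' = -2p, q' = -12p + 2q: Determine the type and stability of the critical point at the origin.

A = [[-2,0],[-12,2]]; det(A-λI) = λ^2 - 4.
λ = 2, -2: opposite signs.

saddle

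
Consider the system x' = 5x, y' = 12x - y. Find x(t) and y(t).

Coefficient matrix A = [[5, 0], [12, -1]].
Characteristic polynomial det(A - λI) = λ^2 - 4λ - 5 = 0.
Eigenvalues λ = -1, 5.
For λ=-1: (A-λI) row 1 is [6, 0], so an eigenvector is (0, 1).
For λ=5: (A-λI) row 2 is [12, -6], so an eigenvector is (-1, -2).
General solution: C_1e^(-t)(0,1) + C_2e^(5t)(-1,-2).

x(t) = -C_2e^(5t), y(t) = C_1e^(-t) - 2C_2e^(5t)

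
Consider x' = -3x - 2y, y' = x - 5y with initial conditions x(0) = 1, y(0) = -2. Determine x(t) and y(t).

x(t) = 5e^(-4t)sin(t) + e^(-4t)cos(t), y(t) = 3e^(-4t)sin(t) - 2e^(-4t)cos(t)

Coefficient matrix A = [[-3, -2], [1, -5]].
Characteristic polynomial det(A - λI) = λ^2 + 8λ + 17 = 0.
Eigenvalues λ = -4 ± i (complex conjugate pair).
For λ=-4+i: an eigenvector is (1,1) - i(-1,0) = (1 + i, 1).
A real fundamental pair from Re and Im of e^((-4+i)t)v: X_1 = e^(-4t)(cos(t)·(1,1) + sin(t)·(-1,0)), X_2 = e^(-4t)(sin(t)·(1,1) - cos(t)·(-1,0)).
General solution: K_1X_1 + K_2X_2.
Applying x(0)=1, y(0)=-2 gives K_1=-2, K_2=3.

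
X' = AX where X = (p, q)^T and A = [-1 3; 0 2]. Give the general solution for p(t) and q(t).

p(t) = -c_1e^(-t) + c_2e^(2t), q(t) = c_2e^(2t)

Coefficient matrix A = [[-1, 3], [0, 2]].
Characteristic polynomial det(A - λI) = λ^2 - λ - 2 = 0.
Eigenvalues λ = -1, 2.
For λ=-1: (A-λI) row 1 is [0, 3], so an eigenvector is (-1, 0).
For λ=2: (A-λI) row 1 is [-3, 3], so an eigenvector is (1, 1).
General solution: c_1e^(-t)(-1,0) + c_2e^(2t)(1,1).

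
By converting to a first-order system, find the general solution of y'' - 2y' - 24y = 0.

Let x_1 = y, x_2 = y'. Then x_1' = x_2 and x_2' = 24x_1 + 2x_2.
A = [[0,1],[24,2]]; det(A-λI) = λ^2 - 2λ - 24.
Eigenvalues λ = -4, 6 with eigenvectors (1,-4), (1,6).

y(t) = K_1e^(-4t) + K_2e^(6t)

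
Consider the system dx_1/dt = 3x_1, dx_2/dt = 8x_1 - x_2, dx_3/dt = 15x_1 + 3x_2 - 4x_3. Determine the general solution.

x_1(t) = K_1e^(3t), x_2(t) = 2K_1e^(3t) + K_2e^(-t), x_3(t) = 3K_1e^(3t) + K_2e^(-t) + K_3e^(-4t)

Coefficient matrix A = [[3, 0, 0], [8, -1, 0], [15, 3, -4]].
det(A - λI) = 0 gives eigenvalues λ = 3, -1, -4.
For λ=3: eigenvector (1,2,3).
For λ=-1: eigenvector (0,1,1).
For λ=-4: eigenvector (0,0,1).
General solution: K_1e^(3t)(1,2,3) + K_2e^(-t)(0,1,1) + K_3e^(-4t)(0,0,1).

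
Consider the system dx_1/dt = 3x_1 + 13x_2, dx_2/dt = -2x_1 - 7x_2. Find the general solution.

x_1(t) = 3C_1e^(-2t)sin(t) - 2C_1e^(-2t)cos(t) - 2C_2e^(-2t)sin(t) - 3C_2e^(-2t)cos(t), x_2(t) = -C_1e^(-2t)sin(t) + C_1e^(-2t)cos(t) + C_2e^(-2t)sin(t) + C_2e^(-2t)cos(t)

Coefficient matrix A = [[3, 13], [-2, -7]].
Characteristic polynomial det(A - λI) = λ^2 + 4λ + 5 = 0.
Eigenvalues λ = -2 ± i (complex conjugate pair).
For λ=-2+i: an eigenvector is (-2,1) - i(3,-1) = (-2 - 3i, 1 + i).
A real fundamental pair from Re and Im of e^((-2+i)t)v: X_1 = e^(-2t)(cos(t)·(-2,1) + sin(t)·(3,-1)), X_2 = e^(-2t)(sin(t)·(-2,1) - cos(t)·(3,-1)).
General solution: C_1X_1 + C_2X_2.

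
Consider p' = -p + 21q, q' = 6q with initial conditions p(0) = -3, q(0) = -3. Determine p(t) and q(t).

p(t) = -9e^(6t) + 6e^(-t), q(t) = -3e^(6t)

Coefficient matrix A = [[-1, 21], [0, 6]].
Characteristic polynomial det(A - λI) = λ^2 - 5λ - 6 = 0.
Eigenvalues λ = 6, -1.
For λ=6: (A-λI) row 1 is [-7, 21], so an eigenvector is (3, 1).
For λ=-1: (A-λI) row 1 is [0, 21], so an eigenvector is (1, 0).
General solution: c_1e^(6t)(3,1) + c_2e^(-t)(1,0).
Applying p(0)=-3, q(0)=-3 gives c_1=-3, c_2=6.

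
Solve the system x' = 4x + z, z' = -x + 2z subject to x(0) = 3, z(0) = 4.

x(t) = 7te^(3t) + 3e^(3t), z(t) = -7te^(3t) + 4e^(3t)

Coefficient matrix A = [[4, 1], [-1, 2]].
Characteristic polynomial det(A - λI) = λ^2 - 6λ + 9 = 0.
Single eigenvalue λ = 3 with algebraic multiplicity 2.
Eigenvector v = (-1,1); generalized eigenvector w with (A-λI)w=v is (0,-1).
General solution: e^(3t)[C_1·v + C_2·(t·v + w)].
Applying x(0)=3, z(0)=4 gives C_1=-3, C_2=-7.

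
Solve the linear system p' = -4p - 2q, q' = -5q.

Coefficient matrix A = [[-4, -2], [0, -5]].
Characteristic polynomial det(A - λI) = λ^2 + 9λ + 20 = 0.
Eigenvalues λ = -4, -5.
For λ=-4: (A-λI) row 1 is [0, -2], so an eigenvector is (1, 0).
For λ=-5: (A-λI) row 1 is [1, -2], so an eigenvector is (-2, -1).
General solution: K_1e^(-4t)(1,0) + K_2e^(-5t)(-2,-1).

p(t) = K_1e^(-4t) - 2K_2e^(-5t), q(t) = -K_2e^(-5t)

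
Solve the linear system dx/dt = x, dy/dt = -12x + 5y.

x(t) = -C_1e^(t), y(t) = -3C_1e^(t) - C_2e^(5t)

Coefficient matrix A = [[1, 0], [-12, 5]].
Characteristic polynomial det(A - λI) = λ^2 - 6λ + 5 = 0.
Eigenvalues λ = 1, 5.
For λ=1: (A-λI) row 2 is [-12, 4], so an eigenvector is (-1, -3).
For λ=5: (A-λI) row 1 is [-4, 0], so an eigenvector is (0, -1).
General solution: C_1e^(t)(-1,-3) + C_2e^(5t)(0,-1).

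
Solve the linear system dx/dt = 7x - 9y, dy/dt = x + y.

x(t) = 3K_1e^(4t) + 3K_2te^(4t) + K_2e^(4t), y(t) = K_1e^(4t) + K_2te^(4t)

Coefficient matrix A = [[7, -9], [1, 1]].
Characteristic polynomial det(A - λI) = λ^2 - 8λ + 16 = 0.
Single eigenvalue λ = 4 with algebraic multiplicity 2.
Eigenvector v = (3,1); generalized eigenvector w with (A-λI)w=v is (1,0).
General solution: e^(4t)[K_1·v + K_2·(t·v + w)].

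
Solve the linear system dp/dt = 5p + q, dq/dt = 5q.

p(t) = c_1e^(5t) + c_2te^(5t) + 2c_2e^(5t), q(t) = c_2e^(5t)

Coefficient matrix A = [[5, 1], [0, 5]].
Characteristic polynomial det(A - λI) = λ^2 - 10λ + 25 = 0.
Single eigenvalue λ = 5 with algebraic multiplicity 2.
Eigenvector v = (1,0); generalized eigenvector w with (A-λI)w=v is (2,1).
General solution: e^(5t)[c_1·v + c_2·(t·v + w)].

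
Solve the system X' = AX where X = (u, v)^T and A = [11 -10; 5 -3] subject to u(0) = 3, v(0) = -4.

Coefficient matrix A = [[11, -10], [5, -3]].
Characteristic polynomial det(A - λI) = λ^2 - 8λ + 17 = 0.
Eigenvalues λ = 4 ± i (complex conjugate pair).
For λ=4+i: an eigenvector is (-1,-1) - i(3,2) = (-1 - 3i, -1 - 2i).
A real fundamental pair from Re and Im of e^((4+i)t)v: X_1 = e^(4t)(cos(t)·(-1,-1) + sin(t)·(3,2)), X_2 = e^(4t)(sin(t)·(-1,-1) - cos(t)·(3,2)).
General solution: c_1X_1 + c_2X_2.
Applying u(0)=3, v(0)=-4 gives c_1=18, c_2=-7.

u(t) = 61e^(4t)sin(t) + 3e^(4t)cos(t), v(t) = 43e^(4t)sin(t) - 4e^(4t)cos(t)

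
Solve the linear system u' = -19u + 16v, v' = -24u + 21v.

Coefficient matrix A = [[-19, 16], [-24, 21]].
Characteristic polynomial det(A - λI) = λ^2 - 2λ - 15 = 0.
Eigenvalues λ = -3, 5.
For λ=-3: (A-λI) row 1 is [-16, 16], so an eigenvector is (-1, -1).
For λ=5: (A-λI) row 1 is [-24, 16], so an eigenvector is (2, 3).
General solution: K_1e^(-3t)(-1,-1) + K_2e^(5t)(2,3).

u(t) = -K_1e^(-3t) + 2K_2e^(5t), v(t) = -K_1e^(-3t) + 3K_2e^(5t)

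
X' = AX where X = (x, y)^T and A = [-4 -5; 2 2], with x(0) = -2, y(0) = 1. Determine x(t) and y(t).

Coefficient matrix A = [[-4, -5], [2, 2]].
Characteristic polynomial det(A - λI) = λ^2 + 2λ + 2 = 0.
Eigenvalues λ = -1 ± i (complex conjugate pair).
For λ=-1+i: an eigenvector is (2,-1) - i(-1,1) = (2 + i, -1 - i).
A real fundamental pair from Re and Im of e^((-1+i)t)v: X_1 = e^(-t)(cos(t)·(2,-1) + sin(t)·(-1,1)), X_2 = e^(-t)(sin(t)·(2,-1) - cos(t)·(-1,1)).
General solution: C_1X_1 + C_2X_2.
Applying x(0)=-2, y(0)=1 gives C_1=-1, C_2=0.

x(t) = e^(-t)sin(t) - 2e^(-t)cos(t), y(t) = -e^(-t)sin(t) + e^(-t)cos(t)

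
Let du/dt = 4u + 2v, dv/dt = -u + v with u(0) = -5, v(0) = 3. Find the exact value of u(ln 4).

-272

A = [[4,2],[-1,1]]; eigenvalues λ = 3, 2.
Eigenvectors: (2,-1) for λ=3, (1,-1) for λ=2.
From the initial condition, c_1 = -2, c_2 = -1.
u(ln 4) = (-2)(4^3)(2) + (-1)(4^2)(1) = -272.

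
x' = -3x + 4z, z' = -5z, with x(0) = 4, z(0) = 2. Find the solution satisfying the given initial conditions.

x(t) = 8e^(-3t) - 4e^(-5t), z(t) = 2e^(-5t)

Coefficient matrix A = [[-3, 4], [0, -5]].
Characteristic polynomial det(A - λI) = λ^2 + 8λ + 15 = 0.
Eigenvalues λ = -5, -3.
For λ=-5: (A-λI) row 1 is [2, 4], so an eigenvector is (-2, 1).
For λ=-3: (A-λI) row 1 is [0, 4], so an eigenvector is (-1, 0).
General solution: C_1e^(-5t)(-2,1) + C_2e^(-3t)(-1,0).
Applying x(0)=4, z(0)=2 gives C_1=2, C_2=-8.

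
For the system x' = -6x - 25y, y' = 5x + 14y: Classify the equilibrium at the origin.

unstable spiral

A = [[-6,-25],[5,14]]; det(A-λI) = λ^2 - 8λ + 41.
λ = 4 ± 5i: positive real part.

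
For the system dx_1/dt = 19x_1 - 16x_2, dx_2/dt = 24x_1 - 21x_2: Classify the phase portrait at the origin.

saddle

A = [[19,-16],[24,-21]]; det(A-λI) = λ^2 + 2λ - 15.
λ = -5, 3: opposite signs.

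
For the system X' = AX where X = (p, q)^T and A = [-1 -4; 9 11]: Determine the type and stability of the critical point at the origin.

unstable improper node

A = [[-1,-4],[9,11]]; det(A-λI) = λ^2 - 10λ + 25.
repeated λ = 5 with a single eigenvector.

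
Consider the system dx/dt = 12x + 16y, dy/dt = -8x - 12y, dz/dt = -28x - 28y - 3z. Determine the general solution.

Coefficient matrix A = [[12, 16, 0], [-8, -12, 0], [-28, -28, -3]].
det(A - λI) = 0 gives eigenvalues λ = -4, 4, -3.
For λ=-4: eigenvector (1,-1,0).
For λ=4: eigenvector (2,-1,-4).
For λ=-3: eigenvector (0,0,1).
General solution: C_1e^(-4t)(1,-1,0) + C_2e^(4t)(2,-1,-4) + C_3e^(-3t)(0,0,1).

x(t) = C_1e^(-4t) + 2C_2e^(4t), y(t) = -C_1e^(-4t) - C_2e^(4t), z(t) = -4C_2e^(4t) + C_3e^(-3t)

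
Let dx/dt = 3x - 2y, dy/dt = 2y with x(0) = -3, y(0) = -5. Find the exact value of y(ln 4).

-80

A = [[3,-2],[0,2]]; eigenvalues λ = 2, 3.
Eigenvectors: (-2,-1) for λ=2, (1,0) for λ=3.
From the initial condition, c_1 = 5, c_2 = 7.
y(ln 4) = (5)(4^2)(-1) + (7)(4^3)(0) = -80.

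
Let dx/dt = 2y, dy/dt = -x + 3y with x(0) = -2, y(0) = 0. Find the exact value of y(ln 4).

A = [[0,2],[-1,3]]; eigenvalues λ = 2, 1.
Eigenvectors: (-1,-1) for λ=2, (-2,-1) for λ=1.
From the initial condition, c_1 = -2, c_2 = 2.
y(ln 4) = (-2)(4^2)(-1) + (2)(4^1)(-1) = 24.

24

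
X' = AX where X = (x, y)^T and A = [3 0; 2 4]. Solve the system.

Coefficient matrix A = [[3, 0], [2, 4]].
Characteristic polynomial det(A - λI) = λ^2 - 7λ + 12 = 0.
Eigenvalues λ = 4, 3.
For λ=4: (A-λI) row 1 is [-1, 0], so an eigenvector is (0, -1).
For λ=3: (A-λI) row 2 is [2, 1], so an eigenvector is (1, -2).
General solution: K_1e^(4t)(0,-1) + K_2e^(3t)(1,-2).

x(t) = K_2e^(3t), y(t) = -K_1e^(4t) - 2K_2e^(3t)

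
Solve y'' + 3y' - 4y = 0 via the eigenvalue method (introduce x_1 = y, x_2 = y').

y(t) = c_1e^(t) + c_2e^(-4t)

Let x_1 = y, x_2 = y'. Then x_1' = x_2 and x_2' = 4x_1 - 3x_2.
A = [[0,1],[4,-3]]; det(A-λI) = λ^2 + 3λ - 4.
Eigenvalues λ = 1, -4 with eigenvectors (1,1), (1,-4).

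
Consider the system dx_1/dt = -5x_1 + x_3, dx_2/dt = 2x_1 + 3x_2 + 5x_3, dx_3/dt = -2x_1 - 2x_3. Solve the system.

Coefficient matrix A = [[-5, 0, 1], [2, 3, 5], [-2, 0, -2]].
det(A - λI) = 0 gives eigenvalues λ = -3, 3, -4.
For λ=-3: eigenvector (1,-2,2).
For λ=3: eigenvector (0,1,0).
For λ=-4: eigenvector (1,-1,1).
General solution: K_1e^(-3t)(1,-2,2) + K_2e^(3t)(0,1,0) + K_3e^(-4t)(1,-1,1).

x_1(t) = K_1e^(-3t) + K_3e^(-4t), x_2(t) = -2K_1e^(-3t) + K_2e^(3t) - K_3e^(-4t), x_3(t) = 2K_1e^(-3t) + K_3e^(-4t)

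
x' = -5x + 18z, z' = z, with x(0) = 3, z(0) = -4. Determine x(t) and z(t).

Coefficient matrix A = [[-5, 18], [0, 1]].
Characteristic polynomial det(A - λI) = λ^2 + 4λ - 5 = 0.
Eigenvalues λ = 1, -5.
For λ=1: (A-λI) row 1 is [-6, 18], so an eigenvector is (3, 1).
For λ=-5: (A-λI) row 1 is [0, 18], so an eigenvector is (1, 0).
General solution: c_1e^(t)(3,1) + c_2e^(-5t)(1,0).
Applying x(0)=3, z(0)=-4 gives c_1=-4, c_2=15.

x(t) = -12e^(t) + 15e^(-5t), z(t) = -4e^(t)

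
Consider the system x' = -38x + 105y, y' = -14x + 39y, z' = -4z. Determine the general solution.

x(t) = 5K_1e^(4t) + 3K_2e^(-3t), y(t) = 2K_1e^(4t) + K_2e^(-3t), z(t) = K_3e^(-4t)

Coefficient matrix A = [[-38, 105, 0], [-14, 39, 0], [0, 0, -4]].
det(A - λI) = 0 gives eigenvalues λ = 4, -3, -4.
For λ=4: eigenvector (5,2,0).
For λ=-3: eigenvector (3,1,0).
For λ=-4: eigenvector (0,0,1).
General solution: K_1e^(4t)(5,2,0) + K_2e^(-3t)(3,1,0) + K_3e^(-4t)(0,0,1).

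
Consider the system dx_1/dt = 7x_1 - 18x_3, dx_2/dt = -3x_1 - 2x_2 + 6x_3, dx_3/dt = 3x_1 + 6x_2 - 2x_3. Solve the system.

x_1(t) = -6C_1e^(4t) - 3C_2e^(t) - 2C_3e^(-2t), x_2(t) = 2C_1e^(4t) + C_2e^(t) + C_3e^(-2t), x_3(t) = -C_1e^(4t) - C_2e^(t) - C_3e^(-2t)

Coefficient matrix A = [[7, 0, -18], [-3, -2, 6], [3, 6, -2]].
det(A - λI) = 0 gives eigenvalues λ = 4, 1, -2.
For λ=4: eigenvector (-6,2,-1).
For λ=1: eigenvector (-3,1,-1).
For λ=-2: eigenvector (-2,1,-1).
General solution: C_1e^(4t)(-6,2,-1) + C_2e^(t)(-3,1,-1) + C_3e^(-2t)(-2,1,-1).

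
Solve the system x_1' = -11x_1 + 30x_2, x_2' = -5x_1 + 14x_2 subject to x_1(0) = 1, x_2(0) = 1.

Coefficient matrix A = [[-11, 30], [-5, 14]].
Characteristic polynomial det(A - λI) = λ^2 - 3λ - 4 = 0.
Eigenvalues λ = 4, -1.
For λ=4: (A-λI) row 1 is [-15, 30], so an eigenvector is (-2, -1).
For λ=-1: (A-λI) row 1 is [-10, 30], so an eigenvector is (-3, -1).
General solution: K_1e^(4t)(-2,-1) + K_2e^(-t)(-3,-1).
Applying x_1(0)=1, x_2(0)=1 gives K_1=-2, K_2=1.

x_1(t) = 4e^(4t) - 3e^(-t), x_2(t) = 2e^(4t) - e^(-t)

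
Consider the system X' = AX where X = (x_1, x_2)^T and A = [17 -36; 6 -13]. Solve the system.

Coefficient matrix A = [[17, -36], [6, -13]].
Characteristic polynomial det(A - λI) = λ^2 - 4λ - 5 = 0.
Eigenvalues λ = -1, 5.
For λ=-1: (A-λI) row 1 is [18, -36], so an eigenvector is (-2, -1).
For λ=5: (A-λI) row 1 is [12, -36], so an eigenvector is (-3, -1).
General solution: c_1e^(-t)(-2,-1) + c_2e^(5t)(-3,-1).

x_1(t) = -2c_1e^(-t) - 3c_2e^(5t), x_2(t) = -c_1e^(-t) - c_2e^(5t)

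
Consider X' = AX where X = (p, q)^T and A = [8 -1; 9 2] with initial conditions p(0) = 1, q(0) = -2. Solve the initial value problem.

Coefficient matrix A = [[8, -1], [9, 2]].
Characteristic polynomial det(A - λI) = λ^2 - 10λ + 25 = 0.
Single eigenvalue λ = 5 with algebraic multiplicity 2.
Eigenvector v = (-1,-3); generalized eigenvector w with (A-λI)w=v is (0,1).
General solution: e^(5t)[K_1·v + K_2·(t·v + w)].
Applying p(0)=1, q(0)=-2 gives K_1=-1, K_2=-5.

p(t) = 5te^(5t) + e^(5t), q(t) = 15te^(5t) - 2e^(5t)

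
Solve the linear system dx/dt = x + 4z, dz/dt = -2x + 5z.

Coefficient matrix A = [[1, 4], [-2, 5]].
Characteristic polynomial det(A - λI) = λ^2 - 6λ + 13 = 0.
Eigenvalues λ = 3 ± 2i (complex conjugate pair).
For λ=3+2i: an eigenvector is (-1,0) - i(1,1) = (-1 - i, 0 - i).
A real fundamental pair from Re and Im of e^((3+2i)t)v: X_1 = e^(3t)(cos(2t)·(-1,0) + sin(2t)·(1,1)), X_2 = e^(3t)(sin(2t)·(-1,0) - cos(2t)·(1,1)).
General solution: K_1X_1 + K_2X_2.

x(t) = K_1e^(3t)sin(2t) - K_1e^(3t)cos(2t) - K_2e^(3t)sin(2t) - K_2e^(3t)cos(2t), z(t) = K_1e^(3t)sin(2t) - K_2e^(3t)cos(2t)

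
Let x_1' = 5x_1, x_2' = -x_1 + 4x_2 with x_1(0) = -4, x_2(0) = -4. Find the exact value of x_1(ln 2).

A = [[5,0],[-1,4]]; eigenvalues λ = 4, 5.
Eigenvectors: (0,1) for λ=4, (1,-1) for λ=5.
From the initial condition, c_1 = -8, c_2 = -4.
x_1(ln 2) = (-8)(2^4)(0) + (-4)(2^5)(1) = -128.

-128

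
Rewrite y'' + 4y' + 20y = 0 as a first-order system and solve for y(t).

y(t) = K_1e^(-2t)cos(4t) + K_2e^(-2t)sin(4t)

Let x_1 = y, x_2 = y'. Then x_1' = x_2 and x_2' = -20x_1 - 4x_2.
A = [[0,1],[-20,-4]]; det(A-λI) = λ^2 + 4λ + 20.
Eigenvalues λ = -2 ± 4i.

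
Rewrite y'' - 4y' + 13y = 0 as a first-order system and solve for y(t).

y(t) = c_1e^(2t)cos(3t) + c_2e^(2t)sin(3t)

Let x_1 = y, x_2 = y'. Then x_1' = x_2 and x_2' = -13x_1 + 4x_2.
A = [[0,1],[-13,4]]; det(A-λI) = λ^2 - 4λ + 13.
Eigenvalues λ = 2 ± 3i.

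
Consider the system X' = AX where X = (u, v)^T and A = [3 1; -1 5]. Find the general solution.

u(t) = C_1e^(4t) + C_2te^(4t) - C_2e^(4t), v(t) = C_1e^(4t) + C_2te^(4t)

Coefficient matrix A = [[3, 1], [-1, 5]].
Characteristic polynomial det(A - λI) = λ^2 - 8λ + 16 = 0.
Single eigenvalue λ = 4 with algebraic multiplicity 2.
Eigenvector v = (1,1); generalized eigenvector w with (A-λI)w=v is (-1,0).
General solution: e^(4t)[C_1·v + C_2·(t·v + w)].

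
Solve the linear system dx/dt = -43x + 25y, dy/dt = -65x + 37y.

x(t) = 2C_1e^(-3t)sin(5t) + C_1e^(-3t)cos(5t) + C_2e^(-3t)sin(5t) - 2C_2e^(-3t)cos(5t), y(t) = 3C_1e^(-3t)sin(5t) + 2C_1e^(-3t)cos(5t) + 2C_2e^(-3t)sin(5t) - 3C_2e^(-3t)cos(5t)

Coefficient matrix A = [[-43, 25], [-65, 37]].
Characteristic polynomial det(A - λI) = λ^2 + 6λ + 34 = 0.
Eigenvalues λ = -3 ± 5i (complex conjugate pair).
For λ=-3+5i: an eigenvector is (1,2) - i(2,3) = (1 - 2i, 2 - 3i).
A real fundamental pair from Re and Im of e^((-3+5i)t)v: X_1 = e^(-3t)(cos(5t)·(1,2) + sin(5t)·(2,3)), X_2 = e^(-3t)(sin(5t)·(1,2) - cos(5t)·(2,3)).
General solution: C_1X_1 + C_2X_2.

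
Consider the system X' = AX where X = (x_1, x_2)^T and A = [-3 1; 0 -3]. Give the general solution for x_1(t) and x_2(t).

Coefficient matrix A = [[-3, 1], [0, -3]].
Characteristic polynomial det(A - λI) = λ^2 + 6λ + 9 = 0.
Single eigenvalue λ = -3 with algebraic multiplicity 2.
Eigenvector v = (-1,0); generalized eigenvector w with (A-λI)w=v is (3,-1).
General solution: e^(-3t)[c_1·v + c_2·(t·v + w)].

x_1(t) = -c_1e^(-3t) - c_2te^(-3t) + 3c_2e^(-3t), x_2(t) = -c_2e^(-3t)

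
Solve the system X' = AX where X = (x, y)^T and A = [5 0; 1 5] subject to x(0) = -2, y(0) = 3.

x(t) = -2e^(5t), y(t) = -2te^(5t) + 3e^(5t)

Coefficient matrix A = [[5, 0], [1, 5]].
Characteristic polynomial det(A - λI) = λ^2 - 10λ + 25 = 0.
Single eigenvalue λ = 5 with algebraic multiplicity 2.
Eigenvector v = (0,-1); generalized eigenvector w with (A-λI)w=v is (-1,3).
General solution: e^(5t)[K_1·v + K_2·(t·v + w)].
Applying x(0)=-2, y(0)=3 gives K_1=3, K_2=2.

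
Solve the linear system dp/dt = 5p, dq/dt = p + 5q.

Coefficient matrix A = [[5, 0], [1, 5]].
Characteristic polynomial det(A - λI) = λ^2 - 10λ + 25 = 0.
Single eigenvalue λ = 5 with algebraic multiplicity 2.
Eigenvector v = (0,-1); generalized eigenvector w with (A-λI)w=v is (-1,-3).
General solution: e^(5t)[c_1·v + c_2·(t·v + w)].

p(t) = -c_2e^(5t), q(t) = -c_1e^(5t) - c_2te^(5t) - 3c_2e^(5t)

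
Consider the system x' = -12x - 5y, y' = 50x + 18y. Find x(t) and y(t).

Coefficient matrix A = [[-12, -5], [50, 18]].
Characteristic polynomial det(A - λI) = λ^2 - 6λ + 34 = 0.
Eigenvalues λ = 3 ± 5i (complex conjugate pair).
For λ=3+5i: an eigenvector is (-1,3) - i(0,-1) = (-1, 3 + i).
A real fundamental pair from Re and Im of e^((3+5i)t)v: X_1 = e^(3t)(cos(5t)·(-1,3) + sin(5t)·(0,-1)), X_2 = e^(3t)(sin(5t)·(-1,3) - cos(5t)·(0,-1)).
General solution: C_1X_1 + C_2X_2.

x(t) = -C_1e^(3t)cos(5t) - C_2e^(3t)sin(5t), y(t) = -C_1e^(3t)sin(5t) + 3C_1e^(3t)cos(5t) + 3C_2e^(3t)sin(5t) + C_2e^(3t)cos(5t)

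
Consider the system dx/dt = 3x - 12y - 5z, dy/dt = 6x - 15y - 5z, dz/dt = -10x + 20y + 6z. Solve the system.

Coefficient matrix A = [[3, -12, -5], [6, -15, -5], [-10, 20, 6]].
det(A - λI) = 0 gives eigenvalues λ = -3, -4, 1.
For λ=-3: eigenvector (2,1,0).
For λ=-4: eigenvector (-1,-1,1).
For λ=1: eigenvector (-1,-1,2).
General solution: c_1e^(-3t)(2,1,0) + c_2e^(-4t)(-1,-1,1) + c_3e^(t)(-1,-1,2).

x(t) = 2c_1e^(-3t) - c_2e^(-4t) - c_3e^(t), y(t) = c_1e^(-3t) - c_2e^(-4t) - c_3e^(t), z(t) = c_2e^(-4t) + 2c_3e^(t)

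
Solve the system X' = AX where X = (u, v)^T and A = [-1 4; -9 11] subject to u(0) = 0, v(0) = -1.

Coefficient matrix A = [[-1, 4], [-9, 11]].
Characteristic polynomial det(A - λI) = λ^2 - 10λ + 25 = 0.
Single eigenvalue λ = 5 with algebraic multiplicity 2.
Eigenvector v = (2,3); generalized eigenvector w with (A-λI)w=v is (1,2).
General solution: e^(5t)[K_1·v + K_2·(t·v + w)].
Applying u(0)=0, v(0)=-1 gives K_1=1, K_2=-2.

u(t) = -4te^(5t), v(t) = -6te^(5t) - e^(5t)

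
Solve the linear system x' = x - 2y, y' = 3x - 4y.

x(t) = 2C_1e^(-2t) - C_2e^(-t), y(t) = 3C_1e^(-2t) - C_2e^(-t)

Coefficient matrix A = [[1, -2], [3, -4]].
Characteristic polynomial det(A - λI) = λ^2 + 3λ + 2 = 0.
Eigenvalues λ = -2, -1.
For λ=-2: (A-λI) row 1 is [3, -2], so an eigenvector is (2, 3).
For λ=-1: (A-λI) row 1 is [2, -2], so an eigenvector is (-1, -1).
General solution: C_1e^(-2t)(2,3) + C_2e^(-t)(-1,-1).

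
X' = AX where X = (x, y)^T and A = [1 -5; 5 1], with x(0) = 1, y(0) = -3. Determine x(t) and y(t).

x(t) = 3e^(t)sin(5t) + e^(t)cos(5t), y(t) = e^(t)sin(5t) - 3e^(t)cos(5t)

Coefficient matrix A = [[1, -5], [5, 1]].
Characteristic polynomial det(A - λI) = λ^2 - 2λ + 26 = 0.
Eigenvalues λ = 1 ± 5i (complex conjugate pair).
For λ=1+5i: an eigenvector is (0,1) - i(-1,0) = (0 + i, 1).
A real fundamental pair from Re and Im of e^((1+5i)t)v: X_1 = e^(t)(cos(5t)·(0,1) + sin(5t)·(-1,0)), X_2 = e^(t)(sin(5t)·(0,1) - cos(5t)·(-1,0)).
General solution: c_1X_1 + c_2X_2.
Applying x(0)=1, y(0)=-3 gives c_1=-3, c_2=1.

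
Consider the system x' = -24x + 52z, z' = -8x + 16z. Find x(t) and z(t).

Coefficient matrix A = [[-24, 52], [-8, 16]].
Characteristic polynomial det(A - λI) = λ^2 + 8λ + 32 = 0.
Eigenvalues λ = -4 ± 4i (complex conjugate pair).
For λ=-4+4i: an eigenvector is (3,1) - i(-2,-1) = (3 + 2i, 1 + i).
A real fundamental pair from Re and Im of e^((-4+4i)t)v: X_1 = e^(-4t)(cos(4t)·(3,1) + sin(4t)·(-2,-1)), X_2 = e^(-4t)(sin(4t)·(3,1) - cos(4t)·(-2,-1)).
General solution: c_1X_1 + c_2X_2.

x(t) = -2c_1e^(-4t)sin(4t) + 3c_1e^(-4t)cos(4t) + 3c_2e^(-4t)sin(4t) + 2c_2e^(-4t)cos(4t), z(t) = -c_1e^(-4t)sin(4t) + c_1e^(-4t)cos(4t) + c_2e^(-4t)sin(4t) + c_2e^(-4t)cos(4t)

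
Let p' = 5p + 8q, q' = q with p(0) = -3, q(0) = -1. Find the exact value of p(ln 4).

-5112

A = [[5,8],[0,1]]; eigenvalues λ = 5, 1.
Eigenvectors: (1,0) for λ=5, (-2,1) for λ=1.
From the initial condition, c_1 = -5, c_2 = -1.
p(ln 4) = (-5)(4^5)(1) + (-1)(4^1)(-2) = -5112.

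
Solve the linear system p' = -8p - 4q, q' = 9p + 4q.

Coefficient matrix A = [[-8, -4], [9, 4]].
Characteristic polynomial det(A - λI) = λ^2 + 4λ + 4 = 0.
Single eigenvalue λ = -2 with algebraic multiplicity 2.
Eigenvector v = (2,-3); generalized eigenvector w with (A-λI)w=v is (-1,1).
General solution: e^(-2t)[c_1·v + c_2·(t·v + w)].

p(t) = 2c_1e^(-2t) + 2c_2te^(-2t) - c_2e^(-2t), q(t) = -3c_1e^(-2t) - 3c_2te^(-2t) + c_2e^(-2t)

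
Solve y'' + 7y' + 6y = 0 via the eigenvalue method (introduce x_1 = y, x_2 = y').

y(t) = K_1e^(-6t) + K_2e^(-t)

Let x_1 = y, x_2 = y'. Then x_1' = x_2 and x_2' = -6x_1 - 7x_2.
A = [[0,1],[-6,-7]]; det(A-λI) = λ^2 + 7λ + 6.
Eigenvalues λ = -6, -1 with eigenvectors (1,-6), (1,-1).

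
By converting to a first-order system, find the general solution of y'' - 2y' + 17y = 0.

y(t) = c_1e^(t)cos(4t) + c_2e^(t)sin(4t)

Let x_1 = y, x_2 = y'. Then x_1' = x_2 and x_2' = -17x_1 + 2x_2.
A = [[0,1],[-17,2]]; det(A-λI) = λ^2 - 2λ + 17.
Eigenvalues λ = 1 ± 4i.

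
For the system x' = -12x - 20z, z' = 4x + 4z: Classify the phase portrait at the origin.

stable spiral

A = [[-12,-20],[4,4]]; det(A-λI) = λ^2 + 8λ + 32.
λ = -4 ± 4i: negative real part.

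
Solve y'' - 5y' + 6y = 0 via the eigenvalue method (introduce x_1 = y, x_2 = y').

y(t) = c_1e^(2t) + c_2e^(3t)

Let x_1 = y, x_2 = y'. Then x_1' = x_2 and x_2' = -6x_1 + 5x_2.
A = [[0,1],[-6,5]]; det(A-λI) = λ^2 - 5λ + 6.
Eigenvalues λ = 2, 3 with eigenvectors (1,2), (1,3).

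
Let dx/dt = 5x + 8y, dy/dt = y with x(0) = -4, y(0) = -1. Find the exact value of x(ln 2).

-188

A = [[5,8],[0,1]]; eigenvalues λ = 5, 1.
Eigenvectors: (1,0) for λ=5, (2,-1) for λ=1.
From the initial condition, c_1 = -6, c_2 = 1.
x(ln 2) = (-6)(2^5)(1) + (1)(2^1)(2) = -188.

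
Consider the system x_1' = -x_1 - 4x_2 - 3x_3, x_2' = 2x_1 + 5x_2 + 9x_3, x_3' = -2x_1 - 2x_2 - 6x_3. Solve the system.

Coefficient matrix A = [[-1, -4, -3], [2, 5, 9], [-2, -2, -6]].
det(A - λI) = 0 gives eigenvalues λ = -3, -2, 3.
For λ=-3: eigenvector (1,2,-2).
For λ=-2: eigenvector (-1,-1,1).
For λ=3: eigenvector (-1,1,0).
General solution: K_1e^(-3t)(1,2,-2) + K_2e^(-2t)(-1,-1,1) + K_3e^(3t)(-1,1,0).

x_1(t) = K_1e^(-3t) - K_2e^(-2t) - K_3e^(3t), x_2(t) = 2K_1e^(-3t) - K_2e^(-2t) + K_3e^(3t), x_3(t) = -2K_1e^(-3t) + K_2e^(-2t)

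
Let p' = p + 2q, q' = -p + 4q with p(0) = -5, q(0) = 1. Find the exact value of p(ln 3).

81

A = [[1,2],[-1,4]]; eigenvalues λ = 3, 2.
Eigenvectors: (-1,-1) for λ=3, (-2,-1) for λ=2.
From the initial condition, c_1 = -7, c_2 = 6.
p(ln 3) = (-7)(3^3)(-1) + (6)(3^2)(-2) = 81.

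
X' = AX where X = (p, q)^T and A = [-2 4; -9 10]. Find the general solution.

Coefficient matrix A = [[-2, 4], [-9, 10]].
Characteristic polynomial det(A - λI) = λ^2 - 8λ + 16 = 0.
Single eigenvalue λ = 4 with algebraic multiplicity 2.
Eigenvector v = (-2,-3); generalized eigenvector w with (A-λI)w=v is (1,1).
General solution: e^(4t)[C_1·v + C_2·(t·v + w)].

p(t) = -2C_1e^(4t) - 2C_2te^(4t) + C_2e^(4t), q(t) = -3C_1e^(4t) - 3C_2te^(4t) + C_2e^(4t)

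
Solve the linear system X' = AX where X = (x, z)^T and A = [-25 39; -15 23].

x(t) = -2K_1e^(-t)sin(3t) - 3K_1e^(-t)cos(3t) - 3K_2e^(-t)sin(3t) + 2K_2e^(-t)cos(3t), z(t) = -K_1e^(-t)sin(3t) - 2K_1e^(-t)cos(3t) - 2K_2e^(-t)sin(3t) + K_2e^(-t)cos(3t)

Coefficient matrix A = [[-25, 39], [-15, 23]].
Characteristic polynomial det(A - λI) = λ^2 + 2λ + 10 = 0.
Eigenvalues λ = -1 ± 3i (complex conjugate pair).
For λ=-1+3i: an eigenvector is (-3,-2) - i(-2,-1) = (-3 + 2i, -2 + i).
A real fundamental pair from Re and Im of e^((-1+3i)t)v: X_1 = e^(-t)(cos(3t)·(-3,-2) + sin(3t)·(-2,-1)), X_2 = e^(-t)(sin(3t)·(-3,-2) - cos(3t)·(-2,-1)).
General solution: K_1X_1 + K_2X_2.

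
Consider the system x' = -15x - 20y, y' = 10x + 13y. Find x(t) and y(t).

x(t) = -C_1e^(-t)sin(2t) + 3C_1e^(-t)cos(2t) + 3C_2e^(-t)sin(2t) + C_2e^(-t)cos(2t), y(t) = C_1e^(-t)sin(2t) - 2C_1e^(-t)cos(2t) - 2C_2e^(-t)sin(2t) - C_2e^(-t)cos(2t)

Coefficient matrix A = [[-15, -20], [10, 13]].
Characteristic polynomial det(A - λI) = λ^2 + 2λ + 5 = 0.
Eigenvalues λ = -1 ± 2i (complex conjugate pair).
For λ=-1+2i: an eigenvector is (3,-2) - i(-1,1) = (3 + i, -2 - i).
A real fundamental pair from Re and Im of e^((-1+2i)t)v: X_1 = e^(-t)(cos(2t)·(3,-2) + sin(2t)·(-1,1)), X_2 = e^(-t)(sin(2t)·(3,-2) - cos(2t)·(-1,1)).
General solution: C_1X_1 + C_2X_2.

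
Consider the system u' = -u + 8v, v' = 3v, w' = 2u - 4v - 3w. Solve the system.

u(t) = c_1e^(-t) + 2c_3e^(3t), v(t) = c_3e^(3t), w(t) = c_1e^(-t) + c_2e^(-3t)

Coefficient matrix A = [[-1, 8, 0], [0, 3, 0], [2, -4, -3]].
det(A - λI) = 0 gives eigenvalues λ = -1, -3, 3.
For λ=-1: eigenvector (1,0,1).
For λ=-3: eigenvector (0,0,1).
For λ=3: eigenvector (2,1,0).
General solution: c_1e^(-t)(1,0,1) + c_2e^(-3t)(0,0,1) + c_3e^(3t)(2,1,0).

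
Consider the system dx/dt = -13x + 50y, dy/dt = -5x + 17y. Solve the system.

x(t) = -c_1e^(2t)sin(5t) - 3c_1e^(2t)cos(5t) - 3c_2e^(2t)sin(5t) + c_2e^(2t)cos(5t), y(t) = -c_1e^(2t)cos(5t) - c_2e^(2t)sin(5t)

Coefficient matrix A = [[-13, 50], [-5, 17]].
Characteristic polynomial det(A - λI) = λ^2 - 4λ + 29 = 0.
Eigenvalues λ = 2 ± 5i (complex conjugate pair).
For λ=2+5i: an eigenvector is (-3,-1) - i(-1,0) = (-3 + i, -1).
A real fundamental pair from Re and Im of e^((2+5i)t)v: X_1 = e^(2t)(cos(5t)·(-3,-1) + sin(5t)·(-1,0)), X_2 = e^(2t)(sin(5t)·(-3,-1) - cos(5t)·(-1,0)).
General solution: c_1X_1 + c_2X_2.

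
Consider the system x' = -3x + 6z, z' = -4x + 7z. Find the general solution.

Coefficient matrix A = [[-3, 6], [-4, 7]].
Characteristic polynomial det(A - λI) = λ^2 - 4λ + 3 = 0.
Eigenvalues λ = 1, 3.
For λ=1: (A-λI) row 1 is [-4, 6], so an eigenvector is (3, 2).
For λ=3: (A-λI) row 1 is [-6, 6], so an eigenvector is (1, 1).
General solution: C_1e^(t)(3,2) + C_2e^(3t)(1,1).

x(t) = 3C_1e^(t) + C_2e^(3t), z(t) = 2C_1e^(t) + C_2e^(3t)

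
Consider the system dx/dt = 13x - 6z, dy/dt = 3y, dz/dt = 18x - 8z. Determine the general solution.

Coefficient matrix A = [[13, 0, -6], [0, 3, 0], [18, 0, -8]].
det(A - λI) = 0 gives eigenvalues λ = 1, 3, 4.
For λ=1: eigenvector (1,0,2).
For λ=3: eigenvector (0,1,0).
For λ=4: eigenvector (-2,0,-3).
General solution: K_1e^(t)(1,0,2) + K_2e^(3t)(0,1,0) + K_3e^(4t)(-2,0,-3).

x(t) = K_1e^(t) - 2K_3e^(4t), y(t) = K_2e^(3t), z(t) = 2K_1e^(t) - 3K_3e^(4t)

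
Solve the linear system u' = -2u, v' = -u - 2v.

Coefficient matrix A = [[-2, 0], [-1, -2]].
Characteristic polynomial det(A - λI) = λ^2 + 4λ + 4 = 0.
Single eigenvalue λ = -2 with algebraic multiplicity 2.
Eigenvector v = (0,-1); generalized eigenvector w with (A-λI)w=v is (1,3).
General solution: e^(-2t)[c_1·v + c_2·(t·v + w)].

u(t) = c_2e^(-2t), v(t) = -c_1e^(-2t) - c_2te^(-2t) + 3c_2e^(-2t)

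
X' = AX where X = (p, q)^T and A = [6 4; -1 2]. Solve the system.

Coefficient matrix A = [[6, 4], [-1, 2]].
Characteristic polynomial det(A - λI) = λ^2 - 8λ + 16 = 0.
Single eigenvalue λ = 4 with algebraic multiplicity 2.
Eigenvector v = (2,-1); generalized eigenvector w with (A-λI)w=v is (3,-1).
General solution: e^(4t)[c_1·v + c_2·(t·v + w)].

p(t) = 2c_1e^(4t) + 2c_2te^(4t) + 3c_2e^(4t), q(t) = -c_1e^(4t) - c_2te^(4t) - c_2e^(4t)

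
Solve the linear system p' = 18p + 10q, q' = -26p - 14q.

p(t) = K_1e^(2t)sin(2t) + 2K_1e^(2t)cos(2t) + 2K_2e^(2t)sin(2t) - K_2e^(2t)cos(2t), q(t) = -2K_1e^(2t)sin(2t) - 3K_1e^(2t)cos(2t) - 3K_2e^(2t)sin(2t) + 2K_2e^(2t)cos(2t)

Coefficient matrix A = [[18, 10], [-26, -14]].
Characteristic polynomial det(A - λI) = λ^2 - 4λ + 8 = 0.
Eigenvalues λ = 2 ± 2i (complex conjugate pair).
For λ=2+2i: an eigenvector is (2,-3) - i(1,-2) = (2 - i, -3 + 2i).
A real fundamental pair from Re and Im of e^((2+2i)t)v: X_1 = e^(2t)(cos(2t)·(2,-3) + sin(2t)·(1,-2)), X_2 = e^(2t)(sin(2t)·(2,-3) - cos(2t)·(1,-2)).
General solution: K_1X_1 + K_2X_2.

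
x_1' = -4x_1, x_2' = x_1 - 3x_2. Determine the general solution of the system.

x_1(t) = -C_1e^(-4t), x_2(t) = C_1e^(-4t) + C_2e^(-3t)

Coefficient matrix A = [[-4, 0], [1, -3]].
Characteristic polynomial det(A - λI) = λ^2 + 7λ + 12 = 0.
Eigenvalues λ = -4, -3.
For λ=-4: (A-λI) row 2 is [1, 1], so an eigenvector is (-1, 1).
For λ=-3: (A-λI) row 1 is [-1, 0], so an eigenvector is (0, 1).
General solution: C_1e^(-4t)(-1,1) + C_2e^(-3t)(0,1).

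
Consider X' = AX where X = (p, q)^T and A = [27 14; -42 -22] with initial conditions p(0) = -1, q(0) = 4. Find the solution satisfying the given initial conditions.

p(t) = 4e^(6t) - 5e^(-t), q(t) = -6e^(6t) + 10e^(-t)

Coefficient matrix A = [[27, 14], [-42, -22]].
Characteristic polynomial det(A - λI) = λ^2 - 5λ - 6 = 0.
Eigenvalues λ = 6, -1.
For λ=6: (A-λI) row 1 is [21, 14], so an eigenvector is (2, -3).
For λ=-1: (A-λI) row 1 is [28, 14], so an eigenvector is (-1, 2).
General solution: C_1e^(6t)(2,-3) + C_2e^(-t)(-1,2).
Applying p(0)=-1, q(0)=4 gives C_1=2, C_2=5.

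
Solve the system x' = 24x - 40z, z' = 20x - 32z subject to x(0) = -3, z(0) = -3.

x(t) = 9e^(-4t)sin(4t) - 3e^(-4t)cos(4t), z(t) = 6e^(-4t)sin(4t) - 3e^(-4t)cos(4t)

Coefficient matrix A = [[24, -40], [20, -32]].
Characteristic polynomial det(A - λI) = λ^2 + 8λ + 32 = 0.
Eigenvalues λ = -4 ± 4i (complex conjugate pair).
For λ=-4+4i: an eigenvector is (3,2) - i(1,1) = (3 - i, 2 - i).
A real fundamental pair from Re and Im of e^((-4+4i)t)v: X_1 = e^(-4t)(cos(4t)·(3,2) + sin(4t)·(1,1)), X_2 = e^(-4t)(sin(4t)·(3,2) - cos(4t)·(1,1)).
General solution: c_1X_1 + c_2X_2.
Applying x(0)=-3, z(0)=-3 gives c_1=0, c_2=3.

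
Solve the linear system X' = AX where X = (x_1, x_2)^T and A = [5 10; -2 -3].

Coefficient matrix A = [[5, 10], [-2, -3]].
Characteristic polynomial det(A - λI) = λ^2 - 2λ + 5 = 0.
Eigenvalues λ = 1 ± 2i (complex conjugate pair).
For λ=1+2i: an eigenvector is (1,0) - i(2,-1) = (1 - 2i, 0 + i).
A real fundamental pair from Re and Im of e^((1+2i)t)v: X_1 = e^(t)(cos(2t)·(1,0) + sin(2t)·(2,-1)), X_2 = e^(t)(sin(2t)·(1,0) - cos(2t)·(2,-1)).
General solution: C_1X_1 + C_2X_2.

x_1(t) = 2C_1e^(t)sin(2t) + C_1e^(t)cos(2t) + C_2e^(t)sin(2t) - 2C_2e^(t)cos(2t), x_2(t) = -C_1e^(t)sin(2t) + C_2e^(t)cos(2t)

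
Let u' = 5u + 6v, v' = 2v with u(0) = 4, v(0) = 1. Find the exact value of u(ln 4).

A = [[5,6],[0,2]]; eigenvalues λ = 2, 5.
Eigenvectors: (-2,1) for λ=2, (1,0) for λ=5.
From the initial condition, c_1 = 1, c_2 = 6.
u(ln 4) = (1)(4^2)(-2) + (6)(4^5)(1) = 6112.

6112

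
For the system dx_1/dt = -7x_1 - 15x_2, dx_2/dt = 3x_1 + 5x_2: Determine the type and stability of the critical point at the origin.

stable spiral

A = [[-7,-15],[3,5]]; det(A-λI) = λ^2 + 2λ + 10.
λ = -1 ± 3i: negative real part.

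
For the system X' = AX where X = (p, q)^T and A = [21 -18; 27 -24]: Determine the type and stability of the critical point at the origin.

saddle

A = [[21,-18],[27,-24]]; det(A-λI) = λ^2 + 3λ - 18.
λ = -6, 3: opposite signs.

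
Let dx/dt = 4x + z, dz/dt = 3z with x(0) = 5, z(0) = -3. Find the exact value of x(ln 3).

243

A = [[4,1],[0,3]]; eigenvalues λ = 4, 3.
Eigenvectors: (1,0) for λ=4, (-1,1) for λ=3.
From the initial condition, c_1 = 2, c_2 = -3.
x(ln 3) = (2)(3^4)(1) + (-3)(3^3)(-1) = 243.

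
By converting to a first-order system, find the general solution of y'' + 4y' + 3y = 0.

y(t) = C_1e^(-t) + C_2e^(-3t)

Let x_1 = y, x_2 = y'. Then x_1' = x_2 and x_2' = -3x_1 - 4x_2.
A = [[0,1],[-3,-4]]; det(A-λI) = λ^2 + 4λ + 3.
Eigenvalues λ = -1, -3 with eigenvectors (1,-1), (1,-3).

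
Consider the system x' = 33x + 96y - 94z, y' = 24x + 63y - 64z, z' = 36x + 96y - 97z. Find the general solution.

x(t) = -3C_1e^(3t) + 8C_2e^(-t) - 5C_3e^(-3t), y(t) = -2C_1e^(3t) + 5C_2e^(-t) - 4C_3e^(-3t), z(t) = -3C_1e^(3t) + 8C_2e^(-t) - 6C_3e^(-3t)

Coefficient matrix A = [[33, 96, -94], [24, 63, -64], [36, 96, -97]].
det(A - λI) = 0 gives eigenvalues λ = 3, -1, -3.
For λ=3: eigenvector (-3,-2,-3).
For λ=-1: eigenvector (8,5,8).
For λ=-3: eigenvector (-5,-4,-6).
General solution: C_1e^(3t)(-3,-2,-3) + C_2e^(-t)(8,5,8) + C_3e^(-3t)(-5,-4,-6).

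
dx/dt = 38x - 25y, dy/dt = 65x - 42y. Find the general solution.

Coefficient matrix A = [[38, -25], [65, -42]].
Characteristic polynomial det(A - λI) = λ^2 + 4λ + 29 = 0.
Eigenvalues λ = -2 ± 5i (complex conjugate pair).
For λ=-2+5i: an eigenvector is (-1,-2) - i(2,3) = (-1 - 2i, -2 - 3i).
A real fundamental pair from Re and Im of e^((-2+5i)t)v: X_1 = e^(-2t)(cos(5t)·(-1,-2) + sin(5t)·(2,3)), X_2 = e^(-2t)(sin(5t)·(-1,-2) - cos(5t)·(2,3)).
General solution: c_1X_1 + c_2X_2.

x(t) = 2c_1e^(-2t)sin(5t) - c_1e^(-2t)cos(5t) - c_2e^(-2t)sin(5t) - 2c_2e^(-2t)cos(5t), y(t) = 3c_1e^(-2t)sin(5t) - 2c_1e^(-2t)cos(5t) - 2c_2e^(-2t)sin(5t) - 3c_2e^(-2t)cos(5t)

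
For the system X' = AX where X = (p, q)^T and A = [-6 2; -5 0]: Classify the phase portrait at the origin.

stable spiral

A = [[-6,2],[-5,0]]; det(A-λI) = λ^2 + 6λ + 10.
λ = -3 ± i: negative real part.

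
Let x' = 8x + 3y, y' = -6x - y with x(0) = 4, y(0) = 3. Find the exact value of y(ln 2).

-296

A = [[8,3],[-6,-1]]; eigenvalues λ = 5, 2.
Eigenvectors: (1,-1) for λ=5, (-1,2) for λ=2.
From the initial condition, c_1 = 11, c_2 = 7.
y(ln 2) = (11)(2^5)(-1) + (7)(2^2)(2) = -296.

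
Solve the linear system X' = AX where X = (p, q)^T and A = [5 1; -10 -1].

p(t) = -C_1e^(2t)cos(t) - C_2e^(2t)sin(t), q(t) = C_1e^(2t)sin(t) + 3C_1e^(2t)cos(t) + 3C_2e^(2t)sin(t) - C_2e^(2t)cos(t)

Coefficient matrix A = [[5, 1], [-10, -1]].
Characteristic polynomial det(A - λI) = λ^2 - 4λ + 5 = 0.
Eigenvalues λ = 2 ± i (complex conjugate pair).
For λ=2+i: an eigenvector is (-1,3) - i(0,1) = (-1, 3 - i).
A real fundamental pair from Re and Im of e^((2+i)t)v: X_1 = e^(2t)(cos(t)·(-1,3) + sin(t)·(0,1)), X_2 = e^(2t)(sin(t)·(-1,3) - cos(t)·(0,1)).
General solution: C_1X_1 + C_2X_2.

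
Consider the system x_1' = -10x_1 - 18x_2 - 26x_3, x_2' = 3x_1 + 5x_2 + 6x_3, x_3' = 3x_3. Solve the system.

x_1(t) = -2c_1e^(-t) - 2c_2e^(3t) - 3c_3e^(-4t), x_2(t) = c_1e^(-t) + c_3e^(-4t), x_3(t) = c_2e^(3t)

Coefficient matrix A = [[-10, -18, -26], [3, 5, 6], [0, 0, 3]].
det(A - λI) = 0 gives eigenvalues λ = -1, 3, -4.
For λ=-1: eigenvector (-2,1,0).
For λ=3: eigenvector (-2,0,1).
For λ=-4: eigenvector (-3,1,0).
General solution: c_1e^(-t)(-2,1,0) + c_2e^(3t)(-2,0,1) + c_3e^(-4t)(-3,1,0).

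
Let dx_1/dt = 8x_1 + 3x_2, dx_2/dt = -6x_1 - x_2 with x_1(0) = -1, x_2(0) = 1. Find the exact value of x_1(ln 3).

-243

A = [[8,3],[-6,-1]]; eigenvalues λ = 2, 5.
Eigenvectors: (-1,2) for λ=2, (1,-1) for λ=5.
From the initial condition, c_1 = 0, c_2 = -1.
x_1(ln 3) = (0)(3^2)(-1) + (-1)(3^5)(1) = -243.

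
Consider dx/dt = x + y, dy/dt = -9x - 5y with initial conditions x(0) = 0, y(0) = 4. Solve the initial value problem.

x(t) = 4te^(-2t), y(t) = -12te^(-2t) + 4e^(-2t)

Coefficient matrix A = [[1, 1], [-9, -5]].
Characteristic polynomial det(A - λI) = λ^2 + 4λ + 4 = 0.
Single eigenvalue λ = -2 with algebraic multiplicity 2.
Eigenvector v = (1,-3); generalized eigenvector w with (A-λI)w=v is (0,1).
General solution: e^(-2t)[c_1·v + c_2·(t·v + w)].
Applying x(0)=0, y(0)=4 gives c_1=0, c_2=4.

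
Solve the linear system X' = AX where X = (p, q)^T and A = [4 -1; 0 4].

p(t) = -K_1e^(4t) - K_2te^(4t) - 3K_2e^(4t), q(t) = K_2e^(4t)

Coefficient matrix A = [[4, -1], [0, 4]].
Characteristic polynomial det(A - λI) = λ^2 - 8λ + 16 = 0.
Single eigenvalue λ = 4 with algebraic multiplicity 2.
Eigenvector v = (-1,0); generalized eigenvector w with (A-λI)w=v is (-3,1).
General solution: e^(4t)[K_1·v + K_2·(t·v + w)].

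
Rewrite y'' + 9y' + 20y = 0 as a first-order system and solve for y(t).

Let x_1 = y, x_2 = y'. Then x_1' = x_2 and x_2' = -20x_1 - 9x_2.
A = [[0,1],[-20,-9]]; det(A-λI) = λ^2 + 9λ + 20.
Eigenvalues λ = -4, -5 with eigenvectors (1,-4), (1,-5).

y(t) = C_1e^(-4t) + C_2e^(-5t)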